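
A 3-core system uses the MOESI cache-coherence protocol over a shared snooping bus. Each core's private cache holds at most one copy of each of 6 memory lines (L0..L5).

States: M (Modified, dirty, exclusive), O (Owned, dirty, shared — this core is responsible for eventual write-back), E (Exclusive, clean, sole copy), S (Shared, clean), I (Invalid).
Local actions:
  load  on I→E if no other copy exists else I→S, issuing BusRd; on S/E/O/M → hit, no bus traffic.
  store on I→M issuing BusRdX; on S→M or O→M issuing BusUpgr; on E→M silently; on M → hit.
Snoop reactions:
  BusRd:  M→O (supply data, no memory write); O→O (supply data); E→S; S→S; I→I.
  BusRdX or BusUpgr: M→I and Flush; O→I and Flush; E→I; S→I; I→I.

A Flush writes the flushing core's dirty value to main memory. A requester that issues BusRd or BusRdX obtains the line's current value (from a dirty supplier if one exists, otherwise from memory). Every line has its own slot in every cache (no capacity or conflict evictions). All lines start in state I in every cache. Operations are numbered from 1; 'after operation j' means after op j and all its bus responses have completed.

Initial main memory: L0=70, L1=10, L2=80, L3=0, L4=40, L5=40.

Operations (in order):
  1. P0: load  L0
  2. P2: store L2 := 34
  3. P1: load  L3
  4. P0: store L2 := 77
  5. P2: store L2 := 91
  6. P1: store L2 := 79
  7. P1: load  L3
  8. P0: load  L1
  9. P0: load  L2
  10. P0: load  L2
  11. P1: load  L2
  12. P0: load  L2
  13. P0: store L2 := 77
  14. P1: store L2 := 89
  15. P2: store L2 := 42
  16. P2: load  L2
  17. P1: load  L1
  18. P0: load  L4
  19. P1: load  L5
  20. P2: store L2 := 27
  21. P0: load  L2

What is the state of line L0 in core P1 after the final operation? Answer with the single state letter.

  op1 P0: load  L0 → E/I/I on L0; bus BusRd; mem=70
  op2 P2: store L2 := 34 → I/I/M on L2; bus BusRdX; mem=80
  op3 P1: load  L3 → I/E/I on L3; bus BusRd; mem=0
  op4 P0: store L2 := 77 → M/I/I on L2; bus BusRdX Flush; mem=34
  op5 P2: store L2 := 91 → I/I/M on L2; bus BusRdX Flush; mem=77
  op6 P1: store L2 := 79 → I/M/I on L2; bus BusRdX Flush; mem=91
  op7 P1: load  L3 → I/E/I on L3; bus (none); mem=0
  op8 P0: load  L1 → E/I/I on L1; bus BusRd; mem=10
  op9 P0: load  L2 → S/O/I on L2; bus BusRd; mem=91
  op10 P0: load  L2 → S/O/I on L2; bus (none); mem=91
  op11 P1: load  L2 → S/O/I on L2; bus (none); mem=91
  op12 P0: load  L2 → S/O/I on L2; bus (none); mem=91
  op13 P0: store L2 := 77 → M/I/I on L2; bus BusUpgr Flush; mem=79
  op14 P1: store L2 := 89 → I/M/I on L2; bus BusRdX Flush; mem=77
  op15 P2: store L2 := 42 → I/I/M on L2; bus BusRdX Flush; mem=89
  op16 P2: load  L2 → I/I/M on L2; bus (none); mem=89
  op17 P1: load  L1 → S/S/I on L1; bus BusRd; mem=10
  op18 P0: load  L4 → E/I/I on L4; bus BusRd; mem=40
  op19 P1: load  L5 → I/E/I on L5; bus BusRd; mem=40
  op20 P2: store L2 := 27 → I/I/M on L2; bus (none); mem=89
  op21 P0: load  L2 → S/I/O on L2; bus BusRd; mem=89

state = I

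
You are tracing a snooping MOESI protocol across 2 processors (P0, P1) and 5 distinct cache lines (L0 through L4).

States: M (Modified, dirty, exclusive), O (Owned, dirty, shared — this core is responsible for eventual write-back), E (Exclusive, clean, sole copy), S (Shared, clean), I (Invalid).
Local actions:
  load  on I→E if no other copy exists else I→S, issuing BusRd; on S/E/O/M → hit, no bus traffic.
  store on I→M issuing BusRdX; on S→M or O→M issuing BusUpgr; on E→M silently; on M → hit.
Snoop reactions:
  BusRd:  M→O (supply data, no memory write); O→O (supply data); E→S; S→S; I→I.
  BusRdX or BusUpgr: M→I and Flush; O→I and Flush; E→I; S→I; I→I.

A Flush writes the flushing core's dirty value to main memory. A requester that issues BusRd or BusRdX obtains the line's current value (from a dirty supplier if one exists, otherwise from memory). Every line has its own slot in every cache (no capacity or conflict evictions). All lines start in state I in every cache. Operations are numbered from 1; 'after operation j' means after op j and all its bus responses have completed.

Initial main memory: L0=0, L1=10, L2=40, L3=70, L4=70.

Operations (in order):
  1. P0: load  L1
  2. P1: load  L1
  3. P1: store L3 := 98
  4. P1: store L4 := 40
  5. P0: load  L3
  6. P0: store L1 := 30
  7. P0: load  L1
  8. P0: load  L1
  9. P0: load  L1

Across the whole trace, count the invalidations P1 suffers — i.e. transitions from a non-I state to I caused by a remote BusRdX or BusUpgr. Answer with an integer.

1. P0: load  L1  bus=[BusRd]  L1: P0=E P1=I  mem[L1]=10
2. P1: load  L1  bus=[BusRd]  L1: P0=S P1=S  mem[L1]=10
3. P1: store L3 := 98  bus=[BusRdX]  L3: P0=I P1=M  mem[L3]=70
4. P1: store L4 := 40  bus=[BusRdX]  L4: P0=I P1=M  mem[L4]=70
5. P0: load  L3  bus=[BusRd]  L3: P0=S P1=O  mem[L3]=70
6. P0: store L1 := 30  bus=[BusUpgr]  L1: P0=M P1=I  mem[L1]=10
7. P0: load  L1  bus=[-]  L1: P0=M P1=I  mem[L1]=10
8. P0: load  L1  bus=[-]  L1: P0=M P1=I  mem[L1]=10
9. P0: load  L1  bus=[-]  L1: P0=M P1=I  mem[L1]=10

invalidations = 1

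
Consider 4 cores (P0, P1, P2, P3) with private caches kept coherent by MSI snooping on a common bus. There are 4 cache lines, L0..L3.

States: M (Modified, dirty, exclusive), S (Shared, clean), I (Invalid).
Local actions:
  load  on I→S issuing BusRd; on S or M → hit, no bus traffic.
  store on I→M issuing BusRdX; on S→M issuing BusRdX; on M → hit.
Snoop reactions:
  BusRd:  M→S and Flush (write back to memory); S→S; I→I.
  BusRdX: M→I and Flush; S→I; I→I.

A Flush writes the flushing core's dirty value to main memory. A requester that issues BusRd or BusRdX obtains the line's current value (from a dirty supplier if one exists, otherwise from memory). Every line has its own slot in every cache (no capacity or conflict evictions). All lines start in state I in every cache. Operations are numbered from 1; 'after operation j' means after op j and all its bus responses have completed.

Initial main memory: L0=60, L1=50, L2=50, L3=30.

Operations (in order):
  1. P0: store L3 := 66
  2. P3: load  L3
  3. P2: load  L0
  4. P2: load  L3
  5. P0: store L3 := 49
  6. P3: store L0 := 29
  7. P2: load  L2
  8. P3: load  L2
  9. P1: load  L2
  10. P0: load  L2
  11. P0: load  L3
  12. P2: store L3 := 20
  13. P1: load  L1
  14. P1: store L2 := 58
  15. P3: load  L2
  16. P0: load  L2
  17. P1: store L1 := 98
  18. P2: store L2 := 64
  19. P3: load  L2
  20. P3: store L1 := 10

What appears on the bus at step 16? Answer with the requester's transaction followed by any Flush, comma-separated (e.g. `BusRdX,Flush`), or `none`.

step 1: P0: store L3 := 66  ⟶  MIII  (L3)  txn=BusRdX  M[L3]=30
step 2: P3: load  L3  ⟶  SIIS  (L3)  txn=BusRd+Flush  M[L3]=66
step 3: P2: load  L0  ⟶  IISI  (L0)  txn=BusRd  M[L0]=60
step 4: P2: load  L3  ⟶  SISS  (L3)  txn=BusRd  M[L3]=66
step 5: P0: store L3 := 49  ⟶  MIII  (L3)  txn=BusRdX  M[L3]=66
step 6: P3: store L0 := 29  ⟶  IIIM  (L0)  txn=BusRdX  M[L0]=60
step 7: P2: load  L2  ⟶  IISI  (L2)  txn=BusRd  M[L2]=50
step 8: P3: load  L2  ⟶  IISS  (L2)  txn=BusRd  M[L2]=50
step 9: P1: load  L2  ⟶  ISSS  (L2)  txn=BusRd  M[L2]=50
step 10: P0: load  L2  ⟶  SSSS  (L2)  txn=BusRd  M[L2]=50
step 11: P0: load  L3  ⟶  MIII  (L3)  txn=∅  M[L3]=66
step 12: P2: store L3 := 20  ⟶  IIMI  (L3)  txn=BusRdX+Flush  M[L3]=49
step 13: P1: load  L1  ⟶  ISII  (L1)  txn=BusRd  M[L1]=50
step 14: P1: store L2 := 58  ⟶  IMII  (L2)  txn=BusRdX  M[L2]=50
step 15: P3: load  L2  ⟶  ISIS  (L2)  txn=BusRd+Flush  M[L2]=58
step 16: P0: load  L2  ⟶  SSIS  (L2)  txn=BusRd  M[L2]=58
step 17: P1: store L1 := 98  ⟶  IMII  (L1)  txn=BusRdX  M[L1]=50
step 18: P2: store L2 := 64  ⟶  IIMI  (L2)  txn=BusRdX  M[L2]=58
step 19: P3: load  L2  ⟶  IISS  (L2)  txn=BusRd+Flush  M[L2]=64
step 20: P3: store L1 := 10  ⟶  IIIM  (L1)  txn=BusRdX+Flush  M[L1]=98

bus = BusRd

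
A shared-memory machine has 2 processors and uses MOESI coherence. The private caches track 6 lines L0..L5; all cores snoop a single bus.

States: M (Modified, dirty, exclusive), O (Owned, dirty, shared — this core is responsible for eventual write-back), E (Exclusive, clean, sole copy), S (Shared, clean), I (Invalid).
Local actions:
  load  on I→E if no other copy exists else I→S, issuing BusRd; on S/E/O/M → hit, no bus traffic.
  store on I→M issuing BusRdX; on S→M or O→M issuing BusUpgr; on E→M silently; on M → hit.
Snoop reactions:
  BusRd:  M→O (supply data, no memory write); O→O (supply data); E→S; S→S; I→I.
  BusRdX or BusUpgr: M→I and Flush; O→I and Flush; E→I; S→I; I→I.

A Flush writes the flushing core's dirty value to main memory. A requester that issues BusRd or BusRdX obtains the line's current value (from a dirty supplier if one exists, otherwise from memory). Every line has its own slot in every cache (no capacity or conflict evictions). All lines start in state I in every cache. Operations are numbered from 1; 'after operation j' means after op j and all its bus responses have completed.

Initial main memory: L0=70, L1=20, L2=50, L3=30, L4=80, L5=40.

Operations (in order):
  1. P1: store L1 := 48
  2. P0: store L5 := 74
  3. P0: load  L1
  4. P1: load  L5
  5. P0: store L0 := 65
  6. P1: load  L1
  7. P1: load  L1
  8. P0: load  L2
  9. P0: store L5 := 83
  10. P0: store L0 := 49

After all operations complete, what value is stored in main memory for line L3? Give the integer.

  op1 P1: store L1 := 48 → I/M on L1; bus BusRdX; mem=20
  op2 P0: store L5 := 74 → M/I on L5; bus BusRdX; mem=40
  op3 P0: load  L1 → S/O on L1; bus BusRd; mem=20
  op4 P1: load  L5 → O/S on L5; bus BusRd; mem=40
  op5 P0: store L0 := 65 → M/I on L0; bus BusRdX; mem=70
  op6 P1: load  L1 → S/O on L1; bus (none); mem=20
  op7 P1: load  L1 → S/O on L1; bus (none); mem=20
  op8 P0: load  L2 → E/I on L2; bus BusRd; mem=50
  op9 P0: store L5 := 83 → M/I on L5; bus BusUpgr; mem=40
  op10 P0: store L0 := 49 → M/I on L0; bus (none); mem=70

memory[L3] = 30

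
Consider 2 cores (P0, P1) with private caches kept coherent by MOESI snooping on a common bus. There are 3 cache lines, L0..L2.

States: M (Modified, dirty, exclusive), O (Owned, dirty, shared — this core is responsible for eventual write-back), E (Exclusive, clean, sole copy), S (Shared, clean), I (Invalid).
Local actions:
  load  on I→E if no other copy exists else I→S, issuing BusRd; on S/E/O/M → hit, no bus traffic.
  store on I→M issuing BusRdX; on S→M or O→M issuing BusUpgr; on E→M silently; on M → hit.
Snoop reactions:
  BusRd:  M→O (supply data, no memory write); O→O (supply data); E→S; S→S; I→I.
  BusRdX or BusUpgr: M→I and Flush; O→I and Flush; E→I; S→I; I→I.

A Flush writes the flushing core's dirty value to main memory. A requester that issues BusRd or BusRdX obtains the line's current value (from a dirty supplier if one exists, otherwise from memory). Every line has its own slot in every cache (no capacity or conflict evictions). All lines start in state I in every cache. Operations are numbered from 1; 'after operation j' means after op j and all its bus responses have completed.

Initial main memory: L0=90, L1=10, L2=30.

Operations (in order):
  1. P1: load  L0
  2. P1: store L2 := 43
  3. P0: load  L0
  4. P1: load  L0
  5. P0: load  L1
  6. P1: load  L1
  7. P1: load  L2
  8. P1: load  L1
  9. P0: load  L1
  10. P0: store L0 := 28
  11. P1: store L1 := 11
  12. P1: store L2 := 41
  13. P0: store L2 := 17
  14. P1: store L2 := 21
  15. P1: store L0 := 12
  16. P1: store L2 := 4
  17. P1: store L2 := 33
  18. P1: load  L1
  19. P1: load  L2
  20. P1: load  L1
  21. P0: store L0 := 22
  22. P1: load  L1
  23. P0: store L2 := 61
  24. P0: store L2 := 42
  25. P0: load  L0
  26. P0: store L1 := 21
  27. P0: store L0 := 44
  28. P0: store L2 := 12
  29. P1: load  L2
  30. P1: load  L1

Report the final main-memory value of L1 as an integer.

[1] P1: load  L0 | P0:I, P1:E(90) | bus: BusRd
[2] P1: store L2 := 43 | P0:I, P1:M(43) | bus: BusRdX
[3] P0: load  L0 | P0:S(90), P1:S(90) | bus: BusRd
[4] P1: load  L0 | P0:S(90), P1:S(90) | bus: none
[5] P0: load  L1 | P0:E(10), P1:I | bus: BusRd
[6] P1: load  L1 | P0:S(10), P1:S(10) | bus: BusRd
[7] P1: load  L2 | P0:I, P1:M(43) | bus: none
[8] P1: load  L1 | P0:S(10), P1:S(10) | bus: none
[9] P0: load  L1 | P0:S(10), P1:S(10) | bus: none
[10] P0: store L0 := 28 | P0:M(28), P1:I | bus: BusUpgr
[11] P1: store L1 := 11 | P0:I, P1:M(11) | bus: BusUpgr
[12] P1: store L2 := 41 | P0:I, P1:M(41) | bus: none
[13] P0: store L2 := 17 | P0:M(17), P1:I | bus: BusRdX,Flush
[14] P1: store L2 := 21 | P0:I, P1:M(21) | bus: BusRdX,Flush
[15] P1: store L0 := 12 | P0:I, P1:M(12) | bus: BusRdX,Flush
[16] P1: store L2 := 4 | P0:I, P1:M(4) | bus: none
[17] P1: store L2 := 33 | P0:I, P1:M(33) | bus: none
[18] P1: load  L1 | P0:I, P1:M(11) | bus: none
[19] P1: load  L2 | P0:I, P1:M(33) | bus: none
[20] P1: load  L1 | P0:I, P1:M(11) | bus: none
[21] P0: store L0 := 22 | P0:M(22), P1:I | bus: BusRdX,Flush
[22] P1: load  L1 | P0:I, P1:M(11) | bus: none
[23] P0: store L2 := 61 | P0:M(61), P1:I | bus: BusRdX,Flush
[24] P0: store L2 := 42 | P0:M(42), P1:I | bus: none
[25] P0: load  L0 | P0:M(22), P1:I | bus: none
[26] P0: store L1 := 21 | P0:M(21), P1:I | bus: BusRdX,Flush
[27] P0: store L0 := 44 | P0:M(44), P1:I | bus: none
[28] P0: store L2 := 12 | P0:M(12), P1:I | bus: none
[29] P1: load  L2 | P0:O(12), P1:S(12) | bus: BusRd
[30] P1: load  L1 | P0:O(21), P1:S(21) | bus: BusRd

memory[L1] = 11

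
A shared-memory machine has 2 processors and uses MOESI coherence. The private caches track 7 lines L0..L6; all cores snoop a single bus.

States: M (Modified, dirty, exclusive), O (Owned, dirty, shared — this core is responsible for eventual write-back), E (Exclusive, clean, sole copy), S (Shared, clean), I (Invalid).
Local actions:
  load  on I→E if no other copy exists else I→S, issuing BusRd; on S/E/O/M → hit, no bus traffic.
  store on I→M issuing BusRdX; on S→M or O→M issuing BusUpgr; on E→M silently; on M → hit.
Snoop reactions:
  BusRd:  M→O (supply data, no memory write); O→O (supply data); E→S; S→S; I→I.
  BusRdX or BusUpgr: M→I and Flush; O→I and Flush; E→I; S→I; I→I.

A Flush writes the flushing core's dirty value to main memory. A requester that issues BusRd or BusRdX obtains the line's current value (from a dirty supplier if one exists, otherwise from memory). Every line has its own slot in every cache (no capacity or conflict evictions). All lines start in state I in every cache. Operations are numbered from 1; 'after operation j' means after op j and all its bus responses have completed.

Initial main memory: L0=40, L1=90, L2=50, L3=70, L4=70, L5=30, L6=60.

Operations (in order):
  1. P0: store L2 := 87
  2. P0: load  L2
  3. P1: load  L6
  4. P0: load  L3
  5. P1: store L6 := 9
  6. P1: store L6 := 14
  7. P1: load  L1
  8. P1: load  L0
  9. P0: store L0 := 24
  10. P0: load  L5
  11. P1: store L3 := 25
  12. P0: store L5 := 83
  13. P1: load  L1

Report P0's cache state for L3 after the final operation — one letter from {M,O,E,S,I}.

state = I

1. P0: store L2 := 87  bus=[BusRdX]  L2: P0=M P1=I  mem[L2]=50
2. P0: load  L2  bus=[-]  L2: P0=M P1=I  mem[L2]=50
3. P1: load  L6  bus=[BusRd]  L6: P0=I P1=E  mem[L6]=60
4. P0: load  L3  bus=[BusRd]  L3: P0=E P1=I  mem[L3]=70
5. P1: store L6 := 9  bus=[-]  L6: P0=I P1=M  mem[L6]=60
6. P1: store L6 := 14  bus=[-]  L6: P0=I P1=M  mem[L6]=60
7. P1: load  L1  bus=[BusRd]  L1: P0=I P1=E  mem[L1]=90
8. P1: load  L0  bus=[BusRd]  L0: P0=I P1=E  mem[L0]=40
9. P0: store L0 := 24  bus=[BusRdX]  L0: P0=M P1=I  mem[L0]=40
10. P0: load  L5  bus=[BusRd]  L5: P0=E P1=I  mem[L5]=30
11. P1: store L3 := 25  bus=[BusRdX]  L3: P0=I P1=M  mem[L3]=70
12. P0: store L5 := 83  bus=[-]  L5: P0=M P1=I  mem[L5]=30
13. P1: load  L1  bus=[-]  L1: P0=I P1=E  mem[L1]=90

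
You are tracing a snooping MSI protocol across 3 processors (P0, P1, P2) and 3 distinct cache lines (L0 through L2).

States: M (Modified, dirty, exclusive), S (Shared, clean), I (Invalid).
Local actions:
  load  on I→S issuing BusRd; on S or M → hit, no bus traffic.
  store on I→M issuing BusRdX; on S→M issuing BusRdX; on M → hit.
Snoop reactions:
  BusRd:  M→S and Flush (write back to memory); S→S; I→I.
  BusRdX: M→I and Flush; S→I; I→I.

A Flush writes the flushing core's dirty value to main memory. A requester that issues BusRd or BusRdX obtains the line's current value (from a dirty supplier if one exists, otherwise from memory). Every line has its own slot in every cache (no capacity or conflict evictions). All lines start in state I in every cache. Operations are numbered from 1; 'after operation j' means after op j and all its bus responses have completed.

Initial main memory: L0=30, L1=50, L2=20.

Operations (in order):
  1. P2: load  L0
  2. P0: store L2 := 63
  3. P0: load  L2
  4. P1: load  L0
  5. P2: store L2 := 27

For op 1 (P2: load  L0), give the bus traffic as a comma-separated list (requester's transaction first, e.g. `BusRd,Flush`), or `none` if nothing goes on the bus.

step 1: P2: load  L0  ⟶  IIS  (L0)  txn=BusRd  M[L0]=30
step 2: P0: store L2 := 63  ⟶  MII  (L2)  txn=BusRdX  M[L2]=20
step 3: P0: load  L2  ⟶  MII  (L2)  txn=∅  M[L2]=20
step 4: P1: load  L0  ⟶  ISS  (L0)  txn=BusRd  M[L0]=30
step 5: P2: store L2 := 27  ⟶  IIM  (L2)  txn=BusRdX+Flush  M[L2]=63

bus = BusRd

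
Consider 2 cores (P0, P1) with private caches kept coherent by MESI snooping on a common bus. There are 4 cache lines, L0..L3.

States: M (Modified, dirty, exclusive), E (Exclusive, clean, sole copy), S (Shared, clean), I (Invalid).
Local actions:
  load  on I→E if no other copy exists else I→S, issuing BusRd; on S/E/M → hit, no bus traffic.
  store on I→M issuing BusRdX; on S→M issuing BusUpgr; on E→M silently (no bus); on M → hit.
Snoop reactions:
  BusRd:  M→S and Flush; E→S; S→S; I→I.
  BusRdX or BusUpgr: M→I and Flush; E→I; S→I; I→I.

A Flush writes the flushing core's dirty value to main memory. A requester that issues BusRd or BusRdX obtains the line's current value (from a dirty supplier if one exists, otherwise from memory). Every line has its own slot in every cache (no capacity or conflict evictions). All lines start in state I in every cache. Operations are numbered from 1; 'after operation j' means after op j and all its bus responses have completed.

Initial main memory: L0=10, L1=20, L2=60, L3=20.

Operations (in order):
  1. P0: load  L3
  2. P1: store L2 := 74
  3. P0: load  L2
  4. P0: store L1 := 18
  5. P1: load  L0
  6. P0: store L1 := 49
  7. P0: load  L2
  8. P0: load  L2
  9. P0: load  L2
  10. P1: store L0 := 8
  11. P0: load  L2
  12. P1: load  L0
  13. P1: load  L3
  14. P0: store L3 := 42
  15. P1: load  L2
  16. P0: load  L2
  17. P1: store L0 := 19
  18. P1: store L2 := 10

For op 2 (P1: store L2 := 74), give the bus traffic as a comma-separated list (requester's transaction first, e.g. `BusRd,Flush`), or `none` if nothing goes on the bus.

bus = BusRdX

[1] P0: load  L3 | P0:E(20), P1:I | bus: BusRd
[2] P1: store L2 := 74 | P0:I, P1:M(74) | bus: BusRdX
[3] P0: load  L2 | P0:S(74), P1:S(74) | bus: BusRd,Flush
[4] P0: store L1 := 18 | P0:M(18), P1:I | bus: BusRdX
[5] P1: load  L0 | P0:I, P1:E(10) | bus: BusRd
[6] P0: store L1 := 49 | P0:M(49), P1:I | bus: none
[7] P0: load  L2 | P0:S(74), P1:S(74) | bus: none
[8] P0: load  L2 | P0:S(74), P1:S(74) | bus: none
[9] P0: load  L2 | P0:S(74), P1:S(74) | bus: none
[10] P1: store L0 := 8 | P0:I, P1:M(8) | bus: none
[11] P0: load  L2 | P0:S(74), P1:S(74) | bus: none
[12] P1: load  L0 | P0:I, P1:M(8) | bus: none
[13] P1: load  L3 | P0:S(20), P1:S(20) | bus: BusRd
[14] P0: store L3 := 42 | P0:M(42), P1:I | bus: BusUpgr
[15] P1: load  L2 | P0:S(74), P1:S(74) | bus: none
[16] P0: load  L2 | P0:S(74), P1:S(74) | bus: none
[17] P1: store L0 := 19 | P0:I, P1:M(19) | bus: none
[18] P1: store L2 := 10 | P0:I, P1:M(10) | bus: BusUpgr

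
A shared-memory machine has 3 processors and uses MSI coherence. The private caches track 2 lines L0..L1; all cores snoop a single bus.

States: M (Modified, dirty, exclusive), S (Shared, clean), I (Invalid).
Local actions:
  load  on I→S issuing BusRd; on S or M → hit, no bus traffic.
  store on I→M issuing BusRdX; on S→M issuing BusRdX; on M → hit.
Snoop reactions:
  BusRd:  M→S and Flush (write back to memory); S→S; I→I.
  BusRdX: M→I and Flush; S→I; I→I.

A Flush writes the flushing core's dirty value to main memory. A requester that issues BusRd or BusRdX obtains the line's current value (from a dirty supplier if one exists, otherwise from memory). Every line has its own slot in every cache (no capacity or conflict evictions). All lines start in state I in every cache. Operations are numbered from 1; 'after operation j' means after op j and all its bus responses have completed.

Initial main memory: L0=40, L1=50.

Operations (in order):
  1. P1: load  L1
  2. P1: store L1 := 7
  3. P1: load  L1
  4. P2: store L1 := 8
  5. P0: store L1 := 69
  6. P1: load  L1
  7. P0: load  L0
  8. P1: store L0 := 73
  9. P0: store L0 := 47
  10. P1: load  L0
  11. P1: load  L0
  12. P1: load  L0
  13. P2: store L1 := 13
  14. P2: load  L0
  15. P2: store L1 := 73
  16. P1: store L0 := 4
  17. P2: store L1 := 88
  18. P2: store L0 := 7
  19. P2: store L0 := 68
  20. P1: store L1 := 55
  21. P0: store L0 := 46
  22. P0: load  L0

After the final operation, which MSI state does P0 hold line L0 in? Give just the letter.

state = M

  op1 P1: load  L1 → I/S/I on L1; bus BusRd; mem=50
  op2 P1: store L1 := 7 → I/M/I on L1; bus BusRdX; mem=50
  op3 P1: load  L1 → I/M/I on L1; bus (none); mem=50
  op4 P2: store L1 := 8 → I/I/M on L1; bus BusRdX Flush; mem=7
  op5 P0: store L1 := 69 → M/I/I on L1; bus BusRdX Flush; mem=8
  op6 P1: load  L1 → S/S/I on L1; bus BusRd Flush; mem=69
  op7 P0: load  L0 → S/I/I on L0; bus BusRd; mem=40
  op8 P1: store L0 := 73 → I/M/I on L0; bus BusRdX; mem=40
  op9 P0: store L0 := 47 → M/I/I on L0; bus BusRdX Flush; mem=73
  op10 P1: load  L0 → S/S/I on L0; bus BusRd Flush; mem=47
  op11 P1: load  L0 → S/S/I on L0; bus (none); mem=47
  op12 P1: load  L0 → S/S/I on L0; bus (none); mem=47
  op13 P2: store L1 := 13 → I/I/M on L1; bus BusRdX; mem=69
  op14 P2: load  L0 → S/S/S on L0; bus BusRd; mem=47
  op15 P2: store L1 := 73 → I/I/M on L1; bus (none); mem=69
  op16 P1: store L0 := 4 → I/M/I on L0; bus BusRdX; mem=47
  op17 P2: store L1 := 88 → I/I/M on L1; bus (none); mem=69
  op18 P2: store L0 := 7 → I/I/M on L0; bus BusRdX Flush; mem=4
  op19 P2: store L0 := 68 → I/I/M on L0; bus (none); mem=4
  op20 P1: store L1 := 55 → I/M/I on L1; bus BusRdX Flush; mem=88
  op21 P0: store L0 := 46 → M/I/I on L0; bus BusRdX Flush; mem=68
  op22 P0: load  L0 → M/I/I on L0; bus (none); mem=68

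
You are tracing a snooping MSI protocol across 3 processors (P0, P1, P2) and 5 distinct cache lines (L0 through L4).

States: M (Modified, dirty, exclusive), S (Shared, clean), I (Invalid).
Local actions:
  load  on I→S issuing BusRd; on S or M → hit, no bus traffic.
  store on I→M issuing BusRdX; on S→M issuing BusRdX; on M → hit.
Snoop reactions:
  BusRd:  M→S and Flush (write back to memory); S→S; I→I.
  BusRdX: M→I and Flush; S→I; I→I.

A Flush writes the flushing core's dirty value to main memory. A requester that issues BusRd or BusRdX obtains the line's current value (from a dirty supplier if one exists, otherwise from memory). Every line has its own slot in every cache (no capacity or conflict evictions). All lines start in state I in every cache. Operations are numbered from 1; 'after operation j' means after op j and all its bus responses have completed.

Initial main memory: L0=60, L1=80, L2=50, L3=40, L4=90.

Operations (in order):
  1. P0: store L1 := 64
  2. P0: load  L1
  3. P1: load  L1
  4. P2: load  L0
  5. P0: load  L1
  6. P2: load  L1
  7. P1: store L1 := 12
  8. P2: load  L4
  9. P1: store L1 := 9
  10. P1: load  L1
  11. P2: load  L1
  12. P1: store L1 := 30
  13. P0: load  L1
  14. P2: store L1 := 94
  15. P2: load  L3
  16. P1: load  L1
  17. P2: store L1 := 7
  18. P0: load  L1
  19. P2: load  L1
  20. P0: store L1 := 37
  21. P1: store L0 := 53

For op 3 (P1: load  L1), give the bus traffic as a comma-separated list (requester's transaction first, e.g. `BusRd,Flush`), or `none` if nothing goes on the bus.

  op1 P0: store L1 := 64 → M/I/I on L1; bus BusRdX; mem=80
  op2 P0: load  L1 → M/I/I on L1; bus (none); mem=80
  op3 P1: load  L1 → S/S/I on L1; bus BusRd Flush; mem=64
  op4 P2: load  L0 → I/I/S on L0; bus BusRd; mem=60
  op5 P0: load  L1 → S/S/I on L1; bus (none); mem=64
  op6 P2: load  L1 → S/S/S on L1; bus BusRd; mem=64
  op7 P1: store L1 := 12 → I/M/I on L1; bus BusRdX; mem=64
  op8 P2: load  L4 → I/I/S on L4; bus BusRd; mem=90
  op9 P1: store L1 := 9 → I/M/I on L1; bus (none); mem=64
  op10 P1: load  L1 → I/M/I on L1; bus (none); mem=64
  op11 P2: load  L1 → I/S/S on L1; bus BusRd Flush; mem=9
  op12 P1: store L1 := 30 → I/M/I on L1; bus BusRdX; mem=9
  op13 P0: load  L1 → S/S/I on L1; bus BusRd Flush; mem=30
  op14 P2: store L1 := 94 → I/I/M on L1; bus BusRdX; mem=30
  op15 P2: load  L3 → I/I/S on L3; bus BusRd; mem=40
  op16 P1: load  L1 → I/S/S on L1; bus BusRd Flush; mem=94
  op17 P2: store L1 := 7 → I/I/M on L1; bus BusRdX; mem=94
  op18 P0: load  L1 → S/I/S on L1; bus BusRd Flush; mem=7
  op19 P2: load  L1 → S/I/S on L1; bus (none); mem=7
  op20 P0: store L1 := 37 → M/I/I on L1; bus BusRdX; mem=7
  op21 P1: store L0 := 53 → I/M/I on L0; bus BusRdX; mem=60

bus = BusRd,Flush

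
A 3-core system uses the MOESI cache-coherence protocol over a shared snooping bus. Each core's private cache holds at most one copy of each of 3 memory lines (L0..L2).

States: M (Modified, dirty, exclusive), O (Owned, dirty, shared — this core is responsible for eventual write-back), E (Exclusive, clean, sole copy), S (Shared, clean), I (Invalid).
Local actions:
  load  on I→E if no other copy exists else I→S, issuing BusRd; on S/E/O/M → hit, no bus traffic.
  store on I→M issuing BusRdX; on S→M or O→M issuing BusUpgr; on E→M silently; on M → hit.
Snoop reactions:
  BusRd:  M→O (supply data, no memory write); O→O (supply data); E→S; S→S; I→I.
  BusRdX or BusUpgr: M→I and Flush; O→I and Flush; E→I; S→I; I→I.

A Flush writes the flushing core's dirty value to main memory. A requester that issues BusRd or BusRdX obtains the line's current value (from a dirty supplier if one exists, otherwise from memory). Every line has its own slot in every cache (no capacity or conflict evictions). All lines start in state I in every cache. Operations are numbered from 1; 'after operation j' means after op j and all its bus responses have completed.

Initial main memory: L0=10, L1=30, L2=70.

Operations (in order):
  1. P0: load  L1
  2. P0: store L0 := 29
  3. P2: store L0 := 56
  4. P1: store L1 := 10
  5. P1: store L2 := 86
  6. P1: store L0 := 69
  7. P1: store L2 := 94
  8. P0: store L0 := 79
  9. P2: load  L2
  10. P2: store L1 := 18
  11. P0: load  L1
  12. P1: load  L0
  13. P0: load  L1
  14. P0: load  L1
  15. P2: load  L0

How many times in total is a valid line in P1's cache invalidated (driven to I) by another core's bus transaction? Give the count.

  op1 P0: load  L1 → E/I/I on L1; bus BusRd; mem=30
  op2 P0: store L0 := 29 → M/I/I on L0; bus BusRdX; mem=10
  op3 P2: store L0 := 56 → I/I/M on L0; bus BusRdX Flush; mem=29
  op4 P1: store L1 := 10 → I/M/I on L1; bus BusRdX; mem=30
  op5 P1: store L2 := 86 → I/M/I on L2; bus BusRdX; mem=70
  op6 P1: store L0 := 69 → I/M/I on L0; bus BusRdX Flush; mem=56
  op7 P1: store L2 := 94 → I/M/I on L2; bus (none); mem=70
  op8 P0: store L0 := 79 → M/I/I on L0; bus BusRdX Flush; mem=69
  op9 P2: load  L2 → I/O/S on L2; bus BusRd; mem=70
  op10 P2: store L1 := 18 → I/I/M on L1; bus BusRdX Flush; mem=10
  op11 P0: load  L1 → S/I/O on L1; bus BusRd; mem=10
  op12 P1: load  L0 → O/S/I on L0; bus BusRd; mem=69
  op13 P0: load  L1 → S/I/O on L1; bus (none); mem=10
  op14 P0: load  L1 → S/I/O on L1; bus (none); mem=10
  op15 P2: load  L0 → O/S/S on L0; bus BusRd; mem=69

invalidations = 2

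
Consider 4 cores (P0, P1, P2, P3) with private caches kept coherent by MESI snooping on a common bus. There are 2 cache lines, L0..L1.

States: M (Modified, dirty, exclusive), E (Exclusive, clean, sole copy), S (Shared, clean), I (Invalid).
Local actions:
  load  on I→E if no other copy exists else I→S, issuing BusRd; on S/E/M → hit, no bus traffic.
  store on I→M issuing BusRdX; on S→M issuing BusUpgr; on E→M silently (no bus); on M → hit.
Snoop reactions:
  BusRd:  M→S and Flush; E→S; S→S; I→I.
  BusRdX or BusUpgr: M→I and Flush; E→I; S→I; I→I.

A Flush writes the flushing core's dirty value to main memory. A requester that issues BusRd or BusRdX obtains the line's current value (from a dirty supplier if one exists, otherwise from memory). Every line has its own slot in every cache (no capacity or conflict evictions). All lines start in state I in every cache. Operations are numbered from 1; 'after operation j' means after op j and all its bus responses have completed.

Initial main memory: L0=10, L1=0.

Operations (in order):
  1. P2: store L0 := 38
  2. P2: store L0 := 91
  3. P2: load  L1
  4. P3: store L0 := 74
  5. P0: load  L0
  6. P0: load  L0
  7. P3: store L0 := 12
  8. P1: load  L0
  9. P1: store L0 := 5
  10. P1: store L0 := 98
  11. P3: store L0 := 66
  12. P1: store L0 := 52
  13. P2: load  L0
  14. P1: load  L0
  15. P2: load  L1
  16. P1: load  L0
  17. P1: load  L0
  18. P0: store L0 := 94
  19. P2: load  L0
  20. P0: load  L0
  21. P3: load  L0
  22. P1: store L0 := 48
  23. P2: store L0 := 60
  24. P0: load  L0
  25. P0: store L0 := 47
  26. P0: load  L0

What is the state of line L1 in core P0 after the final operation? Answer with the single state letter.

step 1: P2: store L0 := 38  ⟶  IIMI  (L0)  txn=BusRdX  M[L0]=10
step 2: P2: store L0 := 91  ⟶  IIMI  (L0)  txn=∅  M[L0]=10
step 3: P2: load  L1  ⟶  IIEI  (L1)  txn=BusRd  M[L1]=0
step 4: P3: store L0 := 74  ⟶  IIIM  (L0)  txn=BusRdX+Flush  M[L0]=91
step 5: P0: load  L0  ⟶  SIIS  (L0)  txn=BusRd+Flush  M[L0]=74
step 6: P0: load  L0  ⟶  SIIS  (L0)  txn=∅  M[L0]=74
step 7: P3: store L0 := 12  ⟶  IIIM  (L0)  txn=BusUpgr  M[L0]=74
step 8: P1: load  L0  ⟶  ISIS  (L0)  txn=BusRd+Flush  M[L0]=12
step 9: P1: store L0 := 5  ⟶  IMII  (L0)  txn=BusUpgr  M[L0]=12
step 10: P1: store L0 := 98  ⟶  IMII  (L0)  txn=∅  M[L0]=12
step 11: P3: store L0 := 66  ⟶  IIIM  (L0)  txn=BusRdX+Flush  M[L0]=98
step 12: P1: store L0 := 52  ⟶  IMII  (L0)  txn=BusRdX+Flush  M[L0]=66
step 13: P2: load  L0  ⟶  ISSI  (L0)  txn=BusRd+Flush  M[L0]=52
step 14: P1: load  L0  ⟶  ISSI  (L0)  txn=∅  M[L0]=52
step 15: P2: load  L1  ⟶  IIEI  (L1)  txn=∅  M[L1]=0
step 16: P1: load  L0  ⟶  ISSI  (L0)  txn=∅  M[L0]=52
step 17: P1: load  L0  ⟶  ISSI  (L0)  txn=∅  M[L0]=52
step 18: P0: store L0 := 94  ⟶  MIII  (L0)  txn=BusRdX  M[L0]=52
step 19: P2: load  L0  ⟶  SISI  (L0)  txn=BusRd+Flush  M[L0]=94
step 20: P0: load  L0  ⟶  SISI  (L0)  txn=∅  M[L0]=94
step 21: P3: load  L0  ⟶  SISS  (L0)  txn=BusRd  M[L0]=94
step 22: P1: store L0 := 48  ⟶  IMII  (L0)  txn=BusRdX  M[L0]=94
step 23: P2: store L0 := 60  ⟶  IIMI  (L0)  txn=BusRdX+Flush  M[L0]=48
step 24: P0: load  L0  ⟶  SISI  (L0)  txn=BusRd+Flush  M[L0]=60
step 25: P0: store L0 := 47  ⟶  MIII  (L0)  txn=BusUpgr  M[L0]=60
step 26: P0: load  L0  ⟶  MIII  (L0)  txn=∅  M[L0]=60

state = I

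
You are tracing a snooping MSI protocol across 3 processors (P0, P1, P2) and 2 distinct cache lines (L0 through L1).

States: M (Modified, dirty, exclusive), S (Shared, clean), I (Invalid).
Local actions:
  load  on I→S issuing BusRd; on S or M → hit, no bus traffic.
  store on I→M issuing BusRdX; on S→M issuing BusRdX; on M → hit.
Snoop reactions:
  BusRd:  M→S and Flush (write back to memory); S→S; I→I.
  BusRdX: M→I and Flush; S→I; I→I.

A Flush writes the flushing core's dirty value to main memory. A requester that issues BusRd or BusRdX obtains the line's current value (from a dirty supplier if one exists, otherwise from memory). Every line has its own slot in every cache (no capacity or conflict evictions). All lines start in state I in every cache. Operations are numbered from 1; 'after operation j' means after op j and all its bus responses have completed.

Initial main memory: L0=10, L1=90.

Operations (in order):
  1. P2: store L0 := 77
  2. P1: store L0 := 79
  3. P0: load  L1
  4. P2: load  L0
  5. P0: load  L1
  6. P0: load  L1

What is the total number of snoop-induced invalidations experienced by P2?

1. P2: store L0 := 77  bus=[BusRdX]  L0: P0=I P1=I P2=M  mem[L0]=10
2. P1: store L0 := 79  bus=[BusRdX,Flush]  L0: P0=I P1=M P2=I  mem[L0]=77
3. P0: load  L1  bus=[BusRd]  L1: P0=S P1=I P2=I  mem[L1]=90
4. P2: load  L0  bus=[BusRd,Flush]  L0: P0=I P1=S P2=S  mem[L0]=79
5. P0: load  L1  bus=[-]  L1: P0=S P1=I P2=I  mem[L1]=90
6. P0: load  L1  bus=[-]  L1: P0=S P1=I P2=I  mem[L1]=90

invalidations = 1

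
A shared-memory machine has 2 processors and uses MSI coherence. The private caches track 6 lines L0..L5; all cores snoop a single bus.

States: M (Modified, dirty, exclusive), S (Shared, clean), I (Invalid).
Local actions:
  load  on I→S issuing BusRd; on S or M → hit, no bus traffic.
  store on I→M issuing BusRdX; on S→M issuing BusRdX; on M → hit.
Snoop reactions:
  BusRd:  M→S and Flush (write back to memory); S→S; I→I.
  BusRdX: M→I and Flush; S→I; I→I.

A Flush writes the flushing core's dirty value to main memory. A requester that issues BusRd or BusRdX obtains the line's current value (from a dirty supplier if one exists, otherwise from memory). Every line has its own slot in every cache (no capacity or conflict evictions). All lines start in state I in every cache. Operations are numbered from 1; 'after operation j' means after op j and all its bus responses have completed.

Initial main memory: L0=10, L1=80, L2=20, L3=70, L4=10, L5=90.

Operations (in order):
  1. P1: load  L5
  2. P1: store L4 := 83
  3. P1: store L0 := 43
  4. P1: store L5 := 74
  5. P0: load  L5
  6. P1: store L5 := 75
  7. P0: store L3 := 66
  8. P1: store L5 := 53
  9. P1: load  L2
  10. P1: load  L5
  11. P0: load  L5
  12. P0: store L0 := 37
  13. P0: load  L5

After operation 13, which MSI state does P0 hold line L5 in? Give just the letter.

[1] P1: load  L5 | P0:I, P1:S(90) | bus: BusRd
[2] P1: store L4 := 83 | P0:I, P1:M(83) | bus: BusRdX
[3] P1: store L0 := 43 | P0:I, P1:M(43) | bus: BusRdX
[4] P1: store L5 := 74 | P0:I, P1:M(74) | bus: BusRdX
[5] P0: load  L5 | P0:S(74), P1:S(74) | bus: BusRd,Flush
[6] P1: store L5 := 75 | P0:I, P1:M(75) | bus: BusRdX
[7] P0: store L3 := 66 | P0:M(66), P1:I | bus: BusRdX
[8] P1: store L5 := 53 | P0:I, P1:M(53) | bus: none
[9] P1: load  L2 | P0:I, P1:S(20) | bus: BusRd
[10] P1: load  L5 | P0:I, P1:M(53) | bus: none
[11] P0: load  L5 | P0:S(53), P1:S(53) | bus: BusRd,Flush
[12] P0: store L0 := 37 | P0:M(37), P1:I | bus: BusRdX,Flush
[13] P0: load  L5 | P0:S(53), P1:S(53) | bus: none

state = S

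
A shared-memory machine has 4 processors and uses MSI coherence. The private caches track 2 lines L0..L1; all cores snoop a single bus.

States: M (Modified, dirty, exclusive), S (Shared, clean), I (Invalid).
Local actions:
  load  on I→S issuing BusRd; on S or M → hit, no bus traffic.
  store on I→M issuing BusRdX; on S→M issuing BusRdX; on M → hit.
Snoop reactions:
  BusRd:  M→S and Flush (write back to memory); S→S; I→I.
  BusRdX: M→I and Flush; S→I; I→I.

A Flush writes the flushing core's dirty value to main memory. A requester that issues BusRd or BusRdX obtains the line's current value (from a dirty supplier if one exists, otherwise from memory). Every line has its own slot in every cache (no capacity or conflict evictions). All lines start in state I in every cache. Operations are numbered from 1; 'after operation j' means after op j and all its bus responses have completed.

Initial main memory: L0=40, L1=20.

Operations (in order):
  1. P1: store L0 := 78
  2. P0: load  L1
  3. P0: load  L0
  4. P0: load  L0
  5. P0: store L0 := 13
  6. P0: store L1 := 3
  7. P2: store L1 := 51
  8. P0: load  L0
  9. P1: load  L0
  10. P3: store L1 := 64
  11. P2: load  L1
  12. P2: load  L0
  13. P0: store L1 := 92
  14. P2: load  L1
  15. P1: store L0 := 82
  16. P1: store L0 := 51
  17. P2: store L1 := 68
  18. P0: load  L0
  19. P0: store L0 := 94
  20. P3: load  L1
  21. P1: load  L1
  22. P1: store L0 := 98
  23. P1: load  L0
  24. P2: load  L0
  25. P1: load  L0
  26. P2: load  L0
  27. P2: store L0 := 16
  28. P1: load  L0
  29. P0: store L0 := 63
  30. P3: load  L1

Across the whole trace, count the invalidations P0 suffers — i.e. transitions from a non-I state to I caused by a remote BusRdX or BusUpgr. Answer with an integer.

invalidations = 4

step 1: P1: store L0 := 78  ⟶  IMII  (L0)  txn=BusRdX  M[L0]=40
step 2: P0: load  L1  ⟶  SIII  (L1)  txn=BusRd  M[L1]=20
step 3: P0: load  L0  ⟶  SSII  (L0)  txn=BusRd+Flush  M[L0]=78
step 4: P0: load  L0  ⟶  SSII  (L0)  txn=∅  M[L0]=78
step 5: P0: store L0 := 13  ⟶  MIII  (L0)  txn=BusRdX  M[L0]=78
step 6: P0: store L1 := 3  ⟶  MIII  (L1)  txn=BusRdX  M[L1]=20
step 7: P2: store L1 := 51  ⟶  IIMI  (L1)  txn=BusRdX+Flush  M[L1]=3
step 8: P0: load  L0  ⟶  MIII  (L0)  txn=∅  M[L0]=78
step 9: P1: load  L0  ⟶  SSII  (L0)  txn=BusRd+Flush  M[L0]=13
step 10: P3: store L1 := 64  ⟶  IIIM  (L1)  txn=BusRdX+Flush  M[L1]=51
step 11: P2: load  L1  ⟶  IISS  (L1)  txn=BusRd+Flush  M[L1]=64
step 12: P2: load  L0  ⟶  SSSI  (L0)  txn=BusRd  M[L0]=13
step 13: P0: store L1 := 92  ⟶  MIII  (L1)  txn=BusRdX  M[L1]=64
step 14: P2: load  L1  ⟶  SISI  (L1)  txn=BusRd+Flush  M[L1]=92
step 15: P1: store L0 := 82  ⟶  IMII  (L0)  txn=BusRdX  M[L0]=13
step 16: P1: store L0 := 51  ⟶  IMII  (L0)  txn=∅  M[L0]=13
step 17: P2: store L1 := 68  ⟶  IIMI  (L1)  txn=BusRdX  M[L1]=92
step 18: P0: load  L0  ⟶  SSII  (L0)  txn=BusRd+Flush  M[L0]=51
step 19: P0: store L0 := 94  ⟶  MIII  (L0)  txn=BusRdX  M[L0]=51
step 20: P3: load  L1  ⟶  IISS  (L1)  txn=BusRd+Flush  M[L1]=68
step 21: P1: load  L1  ⟶  ISSS  (L1)  txn=BusRd  M[L1]=68
step 22: P1: store L0 := 98  ⟶  IMII  (L0)  txn=BusRdX+Flush  M[L0]=94
step 23: P1: load  L0  ⟶  IMII  (L0)  txn=∅  M[L0]=94
step 24: P2: load  L0  ⟶  ISSI  (L0)  txn=BusRd+Flush  M[L0]=98
step 25: P1: load  L0  ⟶  ISSI  (L0)  txn=∅  M[L0]=98
step 26: P2: load  L0  ⟶  ISSI  (L0)  txn=∅  M[L0]=98
step 27: P2: store L0 := 16  ⟶  IIMI  (L0)  txn=BusRdX  M[L0]=98
step 28: P1: load  L0  ⟶  ISSI  (L0)  txn=BusRd+Flush  M[L0]=16
step 29: P0: store L0 := 63  ⟶  MIII  (L0)  txn=BusRdX  M[L0]=16
step 30: P3: load  L1  ⟶  ISSS  (L1)  txn=∅  M[L1]=68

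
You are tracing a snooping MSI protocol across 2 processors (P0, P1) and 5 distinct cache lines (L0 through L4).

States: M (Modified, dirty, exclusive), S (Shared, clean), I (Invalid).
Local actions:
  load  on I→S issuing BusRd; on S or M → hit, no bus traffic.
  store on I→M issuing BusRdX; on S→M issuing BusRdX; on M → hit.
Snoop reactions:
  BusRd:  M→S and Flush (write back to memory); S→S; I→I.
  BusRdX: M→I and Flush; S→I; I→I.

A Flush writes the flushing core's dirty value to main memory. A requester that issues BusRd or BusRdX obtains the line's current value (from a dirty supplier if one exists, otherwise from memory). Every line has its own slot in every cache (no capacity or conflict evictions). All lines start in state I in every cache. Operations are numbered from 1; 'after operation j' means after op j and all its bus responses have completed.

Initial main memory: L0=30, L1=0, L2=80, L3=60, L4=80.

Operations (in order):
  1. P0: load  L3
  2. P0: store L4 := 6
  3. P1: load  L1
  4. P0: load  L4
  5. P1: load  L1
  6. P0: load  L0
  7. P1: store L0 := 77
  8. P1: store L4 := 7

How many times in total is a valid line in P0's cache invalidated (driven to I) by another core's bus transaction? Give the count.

invalidations = 2

  op1 P0: load  L3 → S/I on L3; bus BusRd; mem=60
  op2 P0: store L4 := 6 → M/I on L4; bus BusRdX; mem=80
  op3 P1: load  L1 → I/S on L1; bus BusRd; mem=0
  op4 P0: load  L4 → M/I on L4; bus (none); mem=80
  op5 P1: load  L1 → I/S on L1; bus (none); mem=0
  op6 P0: load  L0 → S/I on L0; bus BusRd; mem=30
  op7 P1: store L0 := 77 → I/M on L0; bus BusRdX; mem=30
  op8 P1: store L4 := 7 → I/M on L4; bus BusRdX Flush; mem=6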